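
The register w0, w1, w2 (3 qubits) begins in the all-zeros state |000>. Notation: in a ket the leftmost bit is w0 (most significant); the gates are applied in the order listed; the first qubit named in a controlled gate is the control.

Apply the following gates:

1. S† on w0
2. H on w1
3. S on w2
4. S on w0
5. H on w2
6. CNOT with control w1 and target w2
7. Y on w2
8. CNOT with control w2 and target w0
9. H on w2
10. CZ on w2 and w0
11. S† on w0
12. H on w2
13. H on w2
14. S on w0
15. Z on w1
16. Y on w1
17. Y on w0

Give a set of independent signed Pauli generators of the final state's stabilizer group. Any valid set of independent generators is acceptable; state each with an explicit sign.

The final state is stabilized by the group generated by +XII, +IXI, +IIX; other independent generating sets are equally valid. Key observation: the block from step 11 through step 14 cancels to the identity and can be dropped.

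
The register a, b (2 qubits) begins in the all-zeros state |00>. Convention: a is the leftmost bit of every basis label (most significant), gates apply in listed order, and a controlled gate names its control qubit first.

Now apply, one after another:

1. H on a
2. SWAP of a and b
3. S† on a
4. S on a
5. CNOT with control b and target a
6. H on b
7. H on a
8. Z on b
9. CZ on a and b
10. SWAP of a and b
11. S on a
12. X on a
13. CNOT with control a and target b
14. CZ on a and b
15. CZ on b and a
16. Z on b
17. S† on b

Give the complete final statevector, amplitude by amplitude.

After the circuit, the state carries amplitude 0 on |00>, -sqrt(2)/2 on |01>, 0 on |10>, sqrt(2)*I/2 on |11>.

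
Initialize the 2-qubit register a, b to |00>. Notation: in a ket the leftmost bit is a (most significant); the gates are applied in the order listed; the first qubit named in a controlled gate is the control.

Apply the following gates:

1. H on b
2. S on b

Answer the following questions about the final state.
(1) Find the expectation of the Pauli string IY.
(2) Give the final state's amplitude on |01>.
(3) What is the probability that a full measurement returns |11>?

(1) The observable IY averages to 1.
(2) The amplitude on |01> is sqrt(2)*I/2.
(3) A full measurement returns |11> with probability 0.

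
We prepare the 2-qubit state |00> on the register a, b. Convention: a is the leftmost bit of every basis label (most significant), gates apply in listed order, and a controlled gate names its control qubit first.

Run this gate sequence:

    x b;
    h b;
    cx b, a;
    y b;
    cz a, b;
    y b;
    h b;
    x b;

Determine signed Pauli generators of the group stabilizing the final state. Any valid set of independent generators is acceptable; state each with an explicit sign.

One valid set of independent stabilizer generators is +XZ, +ZX (any independent generating set of the same group is equally correct).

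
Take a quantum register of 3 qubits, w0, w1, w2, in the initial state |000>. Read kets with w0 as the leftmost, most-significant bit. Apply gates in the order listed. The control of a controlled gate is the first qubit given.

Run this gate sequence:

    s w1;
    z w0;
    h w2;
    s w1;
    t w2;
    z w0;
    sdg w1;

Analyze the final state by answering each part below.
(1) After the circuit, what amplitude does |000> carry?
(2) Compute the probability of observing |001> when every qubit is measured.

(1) |000> carries amplitude sqrt(2)/2 in the final state.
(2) Outcome |001> occurs with probability 1/2.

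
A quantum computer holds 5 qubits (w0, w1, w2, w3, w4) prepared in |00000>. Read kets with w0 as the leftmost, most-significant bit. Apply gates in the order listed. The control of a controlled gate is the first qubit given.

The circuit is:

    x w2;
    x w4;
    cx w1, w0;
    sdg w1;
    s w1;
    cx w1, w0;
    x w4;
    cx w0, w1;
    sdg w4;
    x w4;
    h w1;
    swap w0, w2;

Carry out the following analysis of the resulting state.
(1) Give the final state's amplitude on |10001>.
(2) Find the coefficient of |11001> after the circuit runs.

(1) The amplitude on |10001> is sqrt(2)/2. Key observation: gates 2-7 undo each other exactly, leaving only the rest of the circuit to track.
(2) |11001> carries amplitude sqrt(2)/2 in the final state.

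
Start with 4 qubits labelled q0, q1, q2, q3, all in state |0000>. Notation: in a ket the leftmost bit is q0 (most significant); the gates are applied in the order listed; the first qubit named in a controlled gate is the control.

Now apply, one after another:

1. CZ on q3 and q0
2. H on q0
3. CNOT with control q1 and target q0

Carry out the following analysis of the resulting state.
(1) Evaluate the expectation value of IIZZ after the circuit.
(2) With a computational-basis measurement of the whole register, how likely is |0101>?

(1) The observable IIZZ averages to 1.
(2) The probability of measuring |0101> is 0.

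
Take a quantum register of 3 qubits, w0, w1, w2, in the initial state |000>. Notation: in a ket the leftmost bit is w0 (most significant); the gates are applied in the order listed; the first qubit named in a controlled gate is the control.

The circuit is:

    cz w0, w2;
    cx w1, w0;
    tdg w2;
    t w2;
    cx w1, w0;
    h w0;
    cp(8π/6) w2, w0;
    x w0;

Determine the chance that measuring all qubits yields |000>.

A full measurement returns |000> with probability 1/2. Key observation: steps 2-5 multiply out to the identity, so the circuit reduces to the remaining gates.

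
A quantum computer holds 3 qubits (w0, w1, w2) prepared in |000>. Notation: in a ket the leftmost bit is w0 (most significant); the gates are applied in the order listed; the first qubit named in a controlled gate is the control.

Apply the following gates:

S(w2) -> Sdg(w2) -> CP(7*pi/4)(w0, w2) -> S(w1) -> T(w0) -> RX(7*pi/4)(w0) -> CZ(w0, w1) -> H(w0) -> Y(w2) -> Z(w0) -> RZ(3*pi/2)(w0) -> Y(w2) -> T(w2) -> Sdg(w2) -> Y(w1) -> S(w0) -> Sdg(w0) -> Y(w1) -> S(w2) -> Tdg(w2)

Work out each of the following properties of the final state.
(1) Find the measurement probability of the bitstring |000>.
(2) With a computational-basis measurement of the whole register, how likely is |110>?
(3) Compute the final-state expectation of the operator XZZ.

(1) A full measurement returns |000> with probability 1/2. Key observation: gates 13-20 undo each other exactly, leaving only the rest of the circuit to track.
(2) The probability of measuring |110> is 0.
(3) In the final state, XZZ has expectation sqrt(2)/2.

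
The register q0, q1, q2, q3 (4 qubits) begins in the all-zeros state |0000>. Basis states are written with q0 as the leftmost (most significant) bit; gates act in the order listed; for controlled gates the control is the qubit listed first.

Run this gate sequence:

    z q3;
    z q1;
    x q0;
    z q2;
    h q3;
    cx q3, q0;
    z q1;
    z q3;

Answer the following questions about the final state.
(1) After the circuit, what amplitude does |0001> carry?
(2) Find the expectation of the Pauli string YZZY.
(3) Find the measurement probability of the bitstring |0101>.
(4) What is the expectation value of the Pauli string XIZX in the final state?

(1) |0001> carries amplitude -sqrt(2)/2 in the final state.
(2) The observable YZZY averages to -1.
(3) A full measurement returns |0101> with probability 0.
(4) The observable XIZX averages to -1.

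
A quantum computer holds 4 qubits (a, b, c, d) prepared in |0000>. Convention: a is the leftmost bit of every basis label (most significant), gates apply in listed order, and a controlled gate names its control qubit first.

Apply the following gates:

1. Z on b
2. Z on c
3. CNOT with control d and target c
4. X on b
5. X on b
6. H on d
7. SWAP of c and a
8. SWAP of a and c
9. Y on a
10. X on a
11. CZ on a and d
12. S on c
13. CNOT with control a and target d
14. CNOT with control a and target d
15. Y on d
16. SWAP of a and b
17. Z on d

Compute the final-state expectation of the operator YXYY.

The observable YXYY averages to 0. Key observation: gates 13-14 undo each other exactly, leaving only the rest of the circuit to track.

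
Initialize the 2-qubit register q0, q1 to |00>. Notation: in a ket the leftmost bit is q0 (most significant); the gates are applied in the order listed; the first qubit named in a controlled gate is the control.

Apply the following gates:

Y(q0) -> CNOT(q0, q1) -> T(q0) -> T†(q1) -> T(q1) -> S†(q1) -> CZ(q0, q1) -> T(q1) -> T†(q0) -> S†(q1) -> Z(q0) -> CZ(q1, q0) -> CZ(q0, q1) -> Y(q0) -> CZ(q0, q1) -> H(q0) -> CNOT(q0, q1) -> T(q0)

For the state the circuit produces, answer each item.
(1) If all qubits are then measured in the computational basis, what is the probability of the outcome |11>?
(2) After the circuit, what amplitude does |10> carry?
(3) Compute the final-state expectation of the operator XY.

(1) A full measurement returns |11> with probability 0.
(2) |10> carries amplitude -sqrt(2)*I/2 in the final state.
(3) The expectation value of XY is -sqrt(2)/2.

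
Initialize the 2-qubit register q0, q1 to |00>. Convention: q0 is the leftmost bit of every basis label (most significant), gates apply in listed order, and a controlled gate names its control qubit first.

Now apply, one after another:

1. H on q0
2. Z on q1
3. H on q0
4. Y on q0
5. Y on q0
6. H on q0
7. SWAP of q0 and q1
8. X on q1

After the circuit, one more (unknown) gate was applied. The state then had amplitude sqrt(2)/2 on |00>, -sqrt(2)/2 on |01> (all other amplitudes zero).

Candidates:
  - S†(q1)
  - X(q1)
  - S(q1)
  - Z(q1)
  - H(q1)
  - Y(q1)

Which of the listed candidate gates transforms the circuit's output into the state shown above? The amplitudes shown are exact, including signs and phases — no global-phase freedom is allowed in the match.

It was Z(q1) that produced the state shown. Key observation: steps 3-6 multiply out to the identity, so the circuit reduces to the remaining gates.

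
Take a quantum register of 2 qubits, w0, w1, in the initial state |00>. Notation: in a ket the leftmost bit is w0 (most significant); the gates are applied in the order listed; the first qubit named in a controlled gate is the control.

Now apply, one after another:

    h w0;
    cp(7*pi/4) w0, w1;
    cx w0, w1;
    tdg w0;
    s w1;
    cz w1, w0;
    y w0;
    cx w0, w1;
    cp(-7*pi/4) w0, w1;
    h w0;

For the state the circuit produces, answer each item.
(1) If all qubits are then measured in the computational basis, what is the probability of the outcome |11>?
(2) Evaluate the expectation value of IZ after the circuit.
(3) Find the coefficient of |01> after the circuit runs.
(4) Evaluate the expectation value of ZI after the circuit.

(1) Outcome |11> occurs with probability 0.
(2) The expectation value of IZ is -1.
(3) |01> carries amplitude exp(3*I*pi/4) in the final state.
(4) The expectation value of ZI is 1.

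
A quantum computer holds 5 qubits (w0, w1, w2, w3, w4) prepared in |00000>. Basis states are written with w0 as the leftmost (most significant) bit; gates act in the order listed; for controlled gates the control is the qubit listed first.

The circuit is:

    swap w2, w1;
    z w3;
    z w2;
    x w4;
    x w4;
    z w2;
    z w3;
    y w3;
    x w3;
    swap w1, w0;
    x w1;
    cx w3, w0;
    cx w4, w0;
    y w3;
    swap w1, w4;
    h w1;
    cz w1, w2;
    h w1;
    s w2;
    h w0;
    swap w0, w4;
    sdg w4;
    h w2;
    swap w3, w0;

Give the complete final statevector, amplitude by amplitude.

The resulting statevector has amplitude -1/2 on |10010>, I/2 on |10011>, -1/2 on |10110>, I/2 on |10111>, and 0 on every other basis state.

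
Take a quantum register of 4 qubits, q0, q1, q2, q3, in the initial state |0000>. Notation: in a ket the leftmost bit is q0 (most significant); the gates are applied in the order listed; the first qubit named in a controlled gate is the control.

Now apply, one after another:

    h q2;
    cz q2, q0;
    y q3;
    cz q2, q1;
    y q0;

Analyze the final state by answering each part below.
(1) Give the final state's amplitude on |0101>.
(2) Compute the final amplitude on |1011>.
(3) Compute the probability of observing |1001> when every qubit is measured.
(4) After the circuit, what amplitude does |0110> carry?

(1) The amplitude on |0101> is 0.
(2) |1011> carries amplitude -sqrt(2)/2 in the final state.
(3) The probability of measuring |1001> is 1/2.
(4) The final state's coefficient on |0110> equals 0.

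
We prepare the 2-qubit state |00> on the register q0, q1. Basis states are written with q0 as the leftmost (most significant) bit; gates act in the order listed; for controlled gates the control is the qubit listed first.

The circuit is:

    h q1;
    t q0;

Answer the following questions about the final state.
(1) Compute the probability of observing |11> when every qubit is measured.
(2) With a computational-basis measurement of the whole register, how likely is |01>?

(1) The probability of measuring |11> is 0.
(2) A full measurement returns |01> with probability 1/2.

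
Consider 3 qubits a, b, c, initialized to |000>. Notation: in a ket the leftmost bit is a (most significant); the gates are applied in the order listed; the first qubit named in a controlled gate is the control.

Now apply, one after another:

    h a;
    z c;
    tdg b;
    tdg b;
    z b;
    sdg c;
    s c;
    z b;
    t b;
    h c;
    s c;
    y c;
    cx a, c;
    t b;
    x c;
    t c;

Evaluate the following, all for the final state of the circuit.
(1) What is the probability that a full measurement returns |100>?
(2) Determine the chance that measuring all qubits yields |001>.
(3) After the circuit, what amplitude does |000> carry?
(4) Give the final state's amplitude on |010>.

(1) The probability of measuring |100> is 1/4. Key observation: gates 4-9 undo each other exactly, leaving only the rest of the circuit to track.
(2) A full measurement returns |001> with probability 1/4.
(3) |000> carries amplitude I/2 in the final state.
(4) The final state's coefficient on |010> equals 0.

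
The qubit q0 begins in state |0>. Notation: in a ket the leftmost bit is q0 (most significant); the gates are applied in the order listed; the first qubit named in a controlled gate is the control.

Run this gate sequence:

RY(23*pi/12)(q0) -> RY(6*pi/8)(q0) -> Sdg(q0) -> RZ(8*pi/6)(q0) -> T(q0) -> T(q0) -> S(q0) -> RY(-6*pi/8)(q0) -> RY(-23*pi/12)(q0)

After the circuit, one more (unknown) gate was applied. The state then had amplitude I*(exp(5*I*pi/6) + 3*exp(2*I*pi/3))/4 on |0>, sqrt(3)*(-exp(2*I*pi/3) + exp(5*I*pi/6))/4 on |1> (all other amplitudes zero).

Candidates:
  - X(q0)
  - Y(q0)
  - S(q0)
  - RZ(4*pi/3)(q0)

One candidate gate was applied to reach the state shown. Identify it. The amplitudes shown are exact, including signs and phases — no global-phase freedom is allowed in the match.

The unique candidate consistent with the amplitudes is S(q0).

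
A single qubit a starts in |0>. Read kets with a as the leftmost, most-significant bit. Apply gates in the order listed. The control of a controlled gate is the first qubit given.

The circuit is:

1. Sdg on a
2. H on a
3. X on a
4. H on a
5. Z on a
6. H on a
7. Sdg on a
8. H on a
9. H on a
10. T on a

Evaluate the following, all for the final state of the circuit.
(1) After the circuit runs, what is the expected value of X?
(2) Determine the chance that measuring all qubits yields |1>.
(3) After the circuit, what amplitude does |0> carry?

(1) The expectation value of X is sqrt(2)/2. Key observation: gates 2-5 undo each other exactly, leaving only the rest of the circuit to track.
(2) The probability of measuring |1> is 1/2.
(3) |0> carries amplitude sqrt(2)/2 in the final state.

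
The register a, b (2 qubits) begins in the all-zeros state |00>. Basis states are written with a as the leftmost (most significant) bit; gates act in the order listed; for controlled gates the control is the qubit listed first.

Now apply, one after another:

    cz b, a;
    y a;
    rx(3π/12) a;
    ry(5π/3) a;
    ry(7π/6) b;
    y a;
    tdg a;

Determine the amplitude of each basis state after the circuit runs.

After the circuit, the state carries amplitude -sqrt(6*sqrt(2) + 12)/16 + 3*sqrt(2*sqrt(2) + 4)/16 - I*sqrt(4 - 2*sqrt(2))/16 + I*sqrt(12 - 6*sqrt(2))/16 on |00>, -3*sqrt(2*sqrt(2) + 4)/16 - sqrt(6*sqrt(2) + 12)/16 - I*sqrt(12 - 6*sqrt(2))/16 - I*sqrt(4 - 2*sqrt(2))/16 on |01>, -sqrt(2*sqrt(2) + 4)*exp(3*I*pi/4)/16 - sqrt(12 - 6*sqrt(2))*exp(I*pi/4)/16 + 3*sqrt(4 - 2*sqrt(2))*exp(I*pi/4)/16 + sqrt(6*sqrt(2) + 12)*exp(3*I*pi/4)/16 on |10>, -sqrt(6*sqrt(2) + 12)*exp(3*I*pi/4)/16 - 3*sqrt(4 - 2*sqrt(2))*exp(I*pi/4)/16 - sqrt(2*sqrt(2) + 4)*exp(3*I*pi/4)/16 - sqrt(12 - 6*sqrt(2))*exp(I*pi/4)/16 on |11>.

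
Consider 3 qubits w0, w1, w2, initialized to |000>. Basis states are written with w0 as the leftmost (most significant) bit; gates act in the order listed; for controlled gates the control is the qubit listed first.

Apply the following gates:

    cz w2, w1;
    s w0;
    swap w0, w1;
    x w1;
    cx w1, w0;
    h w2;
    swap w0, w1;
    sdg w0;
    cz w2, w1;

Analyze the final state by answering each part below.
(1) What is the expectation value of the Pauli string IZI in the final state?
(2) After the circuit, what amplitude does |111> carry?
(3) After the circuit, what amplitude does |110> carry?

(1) The expectation value of IZI is -1.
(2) The final state's coefficient on |111> equals sqrt(2)*I/2.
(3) |110> carries amplitude -sqrt(2)*I/2 in the final state.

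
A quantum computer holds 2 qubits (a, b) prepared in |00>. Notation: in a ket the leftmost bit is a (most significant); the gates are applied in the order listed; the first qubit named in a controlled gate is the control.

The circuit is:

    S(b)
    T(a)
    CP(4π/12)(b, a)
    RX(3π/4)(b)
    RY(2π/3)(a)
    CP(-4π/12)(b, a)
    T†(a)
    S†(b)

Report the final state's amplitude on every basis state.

The resulting statevector has amplitude sqrt(2 - sqrt(2))/4 on |00>, -sqrt(sqrt(2) + 2)/4 on |01>, -sqrt(6 - 3*sqrt(2))*exp(3*I*pi/4)/4 on |10>, sqrt(3*sqrt(2) + 6)*exp(5*I*pi/12)/4 on |11>.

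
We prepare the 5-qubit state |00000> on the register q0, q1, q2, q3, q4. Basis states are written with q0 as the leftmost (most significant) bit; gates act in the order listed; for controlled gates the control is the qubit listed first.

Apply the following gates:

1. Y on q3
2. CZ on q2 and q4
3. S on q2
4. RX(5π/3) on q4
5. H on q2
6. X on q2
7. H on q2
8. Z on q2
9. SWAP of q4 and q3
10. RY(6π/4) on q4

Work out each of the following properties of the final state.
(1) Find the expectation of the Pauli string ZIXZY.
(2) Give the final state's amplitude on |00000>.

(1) The observable ZIXZY averages to 0. Key observation: steps 5-8 multiply out to the identity, so the circuit reduces to the remaining gates.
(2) |00000> carries amplitude sqrt(6)*I/4 in the final state.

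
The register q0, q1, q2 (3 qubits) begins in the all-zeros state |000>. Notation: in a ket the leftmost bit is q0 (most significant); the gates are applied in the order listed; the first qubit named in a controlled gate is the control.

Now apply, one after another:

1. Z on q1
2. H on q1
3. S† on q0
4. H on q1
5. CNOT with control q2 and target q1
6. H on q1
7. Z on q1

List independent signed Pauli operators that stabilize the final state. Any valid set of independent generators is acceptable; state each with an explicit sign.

The final state is stabilized by the group generated by -IXI, +ZII, +IIZ; other independent generating sets are equally valid.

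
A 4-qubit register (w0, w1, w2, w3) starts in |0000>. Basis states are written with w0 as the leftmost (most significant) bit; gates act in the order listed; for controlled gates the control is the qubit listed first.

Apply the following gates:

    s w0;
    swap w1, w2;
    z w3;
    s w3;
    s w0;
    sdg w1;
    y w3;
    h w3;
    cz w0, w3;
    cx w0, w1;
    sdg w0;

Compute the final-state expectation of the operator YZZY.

The observable YZZY averages to 0.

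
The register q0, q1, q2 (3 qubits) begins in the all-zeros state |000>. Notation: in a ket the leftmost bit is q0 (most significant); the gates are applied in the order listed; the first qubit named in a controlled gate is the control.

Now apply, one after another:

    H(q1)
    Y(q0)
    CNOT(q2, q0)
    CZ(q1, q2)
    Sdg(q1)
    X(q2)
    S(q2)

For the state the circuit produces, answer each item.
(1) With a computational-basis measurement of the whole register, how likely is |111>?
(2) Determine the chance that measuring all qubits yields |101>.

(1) Outcome |111> occurs with probability 1/2.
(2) A full measurement returns |101> with probability 1/2.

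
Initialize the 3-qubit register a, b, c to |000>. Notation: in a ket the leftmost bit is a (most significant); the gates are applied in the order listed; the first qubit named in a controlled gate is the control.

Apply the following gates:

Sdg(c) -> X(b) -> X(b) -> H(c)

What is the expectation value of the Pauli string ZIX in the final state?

In the final state, ZIX has expectation 1. Key observation: gates 2-3 undo each other exactly, leaving only the rest of the circuit to track.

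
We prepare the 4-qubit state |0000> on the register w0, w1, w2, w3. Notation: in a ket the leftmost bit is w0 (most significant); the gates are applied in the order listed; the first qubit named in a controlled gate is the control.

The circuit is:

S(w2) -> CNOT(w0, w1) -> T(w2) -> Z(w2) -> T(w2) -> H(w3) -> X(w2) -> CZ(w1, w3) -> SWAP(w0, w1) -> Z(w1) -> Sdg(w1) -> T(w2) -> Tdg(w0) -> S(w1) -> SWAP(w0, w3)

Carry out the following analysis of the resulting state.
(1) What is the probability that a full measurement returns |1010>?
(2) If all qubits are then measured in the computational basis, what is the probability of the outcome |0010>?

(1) A full measurement returns |1010> with probability 1/2.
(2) The probability of measuring |0010> is 1/2.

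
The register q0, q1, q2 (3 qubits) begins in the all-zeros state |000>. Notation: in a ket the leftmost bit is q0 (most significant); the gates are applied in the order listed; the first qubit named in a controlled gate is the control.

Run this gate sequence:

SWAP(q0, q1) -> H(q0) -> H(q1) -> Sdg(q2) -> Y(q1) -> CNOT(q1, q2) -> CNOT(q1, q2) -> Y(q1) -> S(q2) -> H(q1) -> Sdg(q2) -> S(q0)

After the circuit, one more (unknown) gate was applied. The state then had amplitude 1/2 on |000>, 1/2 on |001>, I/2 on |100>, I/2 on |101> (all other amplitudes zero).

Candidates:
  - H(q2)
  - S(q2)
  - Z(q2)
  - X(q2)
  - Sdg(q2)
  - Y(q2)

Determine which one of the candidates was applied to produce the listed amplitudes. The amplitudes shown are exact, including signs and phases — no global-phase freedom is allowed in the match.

The unique candidate consistent with the amplitudes is H(q2).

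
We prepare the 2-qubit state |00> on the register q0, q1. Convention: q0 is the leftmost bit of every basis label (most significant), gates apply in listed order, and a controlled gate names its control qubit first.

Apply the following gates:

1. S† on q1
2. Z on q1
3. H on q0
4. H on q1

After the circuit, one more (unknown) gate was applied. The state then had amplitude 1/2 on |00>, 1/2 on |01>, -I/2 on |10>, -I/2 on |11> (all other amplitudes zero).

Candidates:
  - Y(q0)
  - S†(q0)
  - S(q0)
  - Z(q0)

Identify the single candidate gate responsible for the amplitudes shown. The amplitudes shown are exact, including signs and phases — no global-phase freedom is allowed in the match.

It was S†(q0) that produced the state shown.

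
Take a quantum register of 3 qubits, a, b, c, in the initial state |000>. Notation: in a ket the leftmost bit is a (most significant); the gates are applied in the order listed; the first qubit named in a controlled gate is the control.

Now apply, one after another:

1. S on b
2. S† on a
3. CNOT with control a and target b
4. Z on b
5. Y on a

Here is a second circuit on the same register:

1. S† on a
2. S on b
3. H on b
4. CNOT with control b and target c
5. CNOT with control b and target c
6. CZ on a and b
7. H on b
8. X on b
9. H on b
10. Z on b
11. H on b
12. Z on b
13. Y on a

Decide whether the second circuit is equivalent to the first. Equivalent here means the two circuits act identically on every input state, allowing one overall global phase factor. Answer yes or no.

Yes: on every input state the two circuits agree up to one overall phase factor.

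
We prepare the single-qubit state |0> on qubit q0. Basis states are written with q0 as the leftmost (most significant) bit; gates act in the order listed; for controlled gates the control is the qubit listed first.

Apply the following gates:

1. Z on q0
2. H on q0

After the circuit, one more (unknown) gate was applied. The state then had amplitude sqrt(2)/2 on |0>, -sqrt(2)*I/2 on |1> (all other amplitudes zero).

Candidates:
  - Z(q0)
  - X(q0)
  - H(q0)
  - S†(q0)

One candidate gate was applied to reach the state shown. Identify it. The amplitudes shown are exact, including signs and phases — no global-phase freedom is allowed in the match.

It was S†(q0) that produced the state shown.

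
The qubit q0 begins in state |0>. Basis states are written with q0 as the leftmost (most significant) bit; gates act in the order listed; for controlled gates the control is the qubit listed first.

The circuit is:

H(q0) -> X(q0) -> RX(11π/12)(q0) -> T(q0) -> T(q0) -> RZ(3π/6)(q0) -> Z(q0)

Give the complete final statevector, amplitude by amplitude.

The final amplitudes are -sqrt(6*sqrt(2) + 12)*exp(I*pi/4)/8 - sqrt(2*sqrt(2) + 4)*exp(3*I*pi/4)/8 - sqrt(4 - 2*sqrt(2))*exp(I*pi/4)/8 + sqrt(12 - 6*sqrt(2))*exp(3*I*pi/4)/8 on |0>, -sqrt(6*sqrt(2) + 12)*exp(I*pi/4)/8 - sqrt(2*sqrt(2) + 4)*exp(3*I*pi/4)/8 - sqrt(4 - 2*sqrt(2))*exp(I*pi/4)/8 + sqrt(12 - 6*sqrt(2))*exp(3*I*pi/4)/8 on |1>.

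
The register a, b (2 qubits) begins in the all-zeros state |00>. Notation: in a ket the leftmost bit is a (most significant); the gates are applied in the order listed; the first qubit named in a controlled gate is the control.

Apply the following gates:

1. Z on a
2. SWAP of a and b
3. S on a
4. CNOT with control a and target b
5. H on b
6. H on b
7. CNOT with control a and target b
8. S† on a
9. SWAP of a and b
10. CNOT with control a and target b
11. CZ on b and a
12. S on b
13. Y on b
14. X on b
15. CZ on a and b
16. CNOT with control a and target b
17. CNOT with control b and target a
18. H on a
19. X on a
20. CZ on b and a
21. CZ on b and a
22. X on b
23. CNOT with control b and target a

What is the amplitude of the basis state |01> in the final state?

|01> carries amplitude sqrt(2)*I/2 in the final state. Key observation: gates 2-9 undo each other exactly, leaving only the rest of the circuit to track.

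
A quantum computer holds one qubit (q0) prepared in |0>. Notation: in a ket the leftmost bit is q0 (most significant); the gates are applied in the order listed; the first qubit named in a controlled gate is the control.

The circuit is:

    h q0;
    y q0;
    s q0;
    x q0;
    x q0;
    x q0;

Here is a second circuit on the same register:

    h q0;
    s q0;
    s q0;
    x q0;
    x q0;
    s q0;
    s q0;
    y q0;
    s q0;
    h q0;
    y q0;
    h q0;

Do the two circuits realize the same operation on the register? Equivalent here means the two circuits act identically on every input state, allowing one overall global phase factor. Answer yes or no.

No: there is an input state on which the two circuits produce genuinely different outputs (not merely differing by a phase).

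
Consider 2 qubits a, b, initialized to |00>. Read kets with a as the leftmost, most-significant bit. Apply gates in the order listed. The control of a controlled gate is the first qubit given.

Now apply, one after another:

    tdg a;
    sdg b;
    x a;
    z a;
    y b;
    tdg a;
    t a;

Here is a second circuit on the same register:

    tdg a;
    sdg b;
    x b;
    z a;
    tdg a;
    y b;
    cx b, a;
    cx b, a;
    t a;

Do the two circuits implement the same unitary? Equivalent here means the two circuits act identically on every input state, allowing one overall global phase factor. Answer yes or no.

No: there is an input state on which the two circuits produce genuinely different outputs (not merely differing by a phase).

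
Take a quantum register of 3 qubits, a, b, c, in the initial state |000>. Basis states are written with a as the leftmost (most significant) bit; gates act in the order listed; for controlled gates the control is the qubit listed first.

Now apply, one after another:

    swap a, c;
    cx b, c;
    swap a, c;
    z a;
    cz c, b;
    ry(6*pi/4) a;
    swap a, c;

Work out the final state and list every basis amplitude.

The final amplitudes are -sqrt(2)/2 on |000>, sqrt(2)/2 on |001>, and 0 on every other basis state.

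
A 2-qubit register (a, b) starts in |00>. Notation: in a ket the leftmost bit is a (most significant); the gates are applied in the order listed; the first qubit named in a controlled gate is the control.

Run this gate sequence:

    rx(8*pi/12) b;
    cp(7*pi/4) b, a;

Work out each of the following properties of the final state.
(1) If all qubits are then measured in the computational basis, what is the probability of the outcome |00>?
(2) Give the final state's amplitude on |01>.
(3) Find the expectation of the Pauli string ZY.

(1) Outcome |00> occurs with probability 1/4.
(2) The final state's coefficient on |01> equals -sqrt(3)*I/2.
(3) In the final state, ZY has expectation -sqrt(3)/2.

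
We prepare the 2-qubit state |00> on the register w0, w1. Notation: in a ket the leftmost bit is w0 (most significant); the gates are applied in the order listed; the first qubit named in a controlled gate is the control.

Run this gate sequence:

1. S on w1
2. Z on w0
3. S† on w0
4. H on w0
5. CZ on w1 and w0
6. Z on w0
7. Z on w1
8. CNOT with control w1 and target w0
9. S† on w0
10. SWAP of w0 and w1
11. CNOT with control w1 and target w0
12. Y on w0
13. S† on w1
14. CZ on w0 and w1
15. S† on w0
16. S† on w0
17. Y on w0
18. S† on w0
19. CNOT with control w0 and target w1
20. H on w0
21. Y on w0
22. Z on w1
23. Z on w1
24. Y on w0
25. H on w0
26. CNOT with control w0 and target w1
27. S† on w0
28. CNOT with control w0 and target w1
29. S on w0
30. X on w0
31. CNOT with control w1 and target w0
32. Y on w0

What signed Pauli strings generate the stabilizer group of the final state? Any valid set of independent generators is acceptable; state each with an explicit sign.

The stabilizer group can be generated by -YI, +IZ, among other valid generating sets.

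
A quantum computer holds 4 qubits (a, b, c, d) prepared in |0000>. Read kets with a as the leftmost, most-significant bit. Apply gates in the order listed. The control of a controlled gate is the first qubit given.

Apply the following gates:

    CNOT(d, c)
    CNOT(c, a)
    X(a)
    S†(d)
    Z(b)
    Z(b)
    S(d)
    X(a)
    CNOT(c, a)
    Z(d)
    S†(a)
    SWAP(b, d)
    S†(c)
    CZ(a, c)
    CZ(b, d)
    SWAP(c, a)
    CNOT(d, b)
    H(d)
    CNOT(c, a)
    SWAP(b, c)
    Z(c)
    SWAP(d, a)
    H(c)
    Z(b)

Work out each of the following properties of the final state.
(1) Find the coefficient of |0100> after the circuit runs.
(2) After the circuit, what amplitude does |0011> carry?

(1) The amplitude on |0100> is 0. Key observation: steps 2-9 multiply out to the identity, so the circuit reduces to the remaining gates.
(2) The final state's coefficient on |0011> equals 0.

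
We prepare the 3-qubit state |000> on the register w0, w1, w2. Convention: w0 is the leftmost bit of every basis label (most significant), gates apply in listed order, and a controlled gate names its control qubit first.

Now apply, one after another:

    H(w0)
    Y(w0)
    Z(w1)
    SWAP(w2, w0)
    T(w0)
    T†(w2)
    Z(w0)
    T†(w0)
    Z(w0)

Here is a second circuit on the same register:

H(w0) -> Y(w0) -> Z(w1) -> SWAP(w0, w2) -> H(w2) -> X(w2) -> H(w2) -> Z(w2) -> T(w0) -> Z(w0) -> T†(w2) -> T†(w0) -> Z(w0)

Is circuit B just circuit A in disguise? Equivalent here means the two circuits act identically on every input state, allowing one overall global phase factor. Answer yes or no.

Yes, they are equivalent — the unitaries differ by at most a global phase.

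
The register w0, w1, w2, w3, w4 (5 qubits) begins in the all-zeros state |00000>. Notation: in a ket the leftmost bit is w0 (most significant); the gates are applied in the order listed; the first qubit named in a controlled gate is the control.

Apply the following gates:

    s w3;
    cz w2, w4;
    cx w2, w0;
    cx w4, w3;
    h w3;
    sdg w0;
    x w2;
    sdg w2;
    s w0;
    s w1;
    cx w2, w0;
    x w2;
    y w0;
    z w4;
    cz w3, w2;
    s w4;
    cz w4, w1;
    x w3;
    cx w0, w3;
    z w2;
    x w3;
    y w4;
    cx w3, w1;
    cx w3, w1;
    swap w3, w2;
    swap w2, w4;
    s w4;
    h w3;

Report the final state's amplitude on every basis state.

After the circuit, the state carries amplitude -I/2 on |00100>, 1/2 on |00101>, -I/2 on |00110>, 1/2 on |00111>, and 0 on every other basis state. Key observation: steps 23-24 multiply out to the identity, so the circuit reduces to the remaining gates.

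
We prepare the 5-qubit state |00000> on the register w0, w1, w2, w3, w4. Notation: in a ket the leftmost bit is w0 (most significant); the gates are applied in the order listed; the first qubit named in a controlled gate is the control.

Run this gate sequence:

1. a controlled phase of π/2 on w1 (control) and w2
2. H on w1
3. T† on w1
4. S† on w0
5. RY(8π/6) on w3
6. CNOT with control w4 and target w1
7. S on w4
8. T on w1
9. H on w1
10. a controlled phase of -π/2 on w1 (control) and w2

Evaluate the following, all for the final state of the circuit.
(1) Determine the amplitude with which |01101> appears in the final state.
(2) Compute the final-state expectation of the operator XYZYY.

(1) The amplitude on |01101> is 0.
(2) In the final state, XYZYY has expectation 0.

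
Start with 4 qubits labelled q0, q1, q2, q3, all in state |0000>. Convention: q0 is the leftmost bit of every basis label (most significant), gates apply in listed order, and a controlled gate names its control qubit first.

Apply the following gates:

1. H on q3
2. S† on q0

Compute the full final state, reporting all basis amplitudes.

After the circuit, the state carries amplitude sqrt(2)/2 on |0000>, sqrt(2)/2 on |0001>, and 0 on every other basis state.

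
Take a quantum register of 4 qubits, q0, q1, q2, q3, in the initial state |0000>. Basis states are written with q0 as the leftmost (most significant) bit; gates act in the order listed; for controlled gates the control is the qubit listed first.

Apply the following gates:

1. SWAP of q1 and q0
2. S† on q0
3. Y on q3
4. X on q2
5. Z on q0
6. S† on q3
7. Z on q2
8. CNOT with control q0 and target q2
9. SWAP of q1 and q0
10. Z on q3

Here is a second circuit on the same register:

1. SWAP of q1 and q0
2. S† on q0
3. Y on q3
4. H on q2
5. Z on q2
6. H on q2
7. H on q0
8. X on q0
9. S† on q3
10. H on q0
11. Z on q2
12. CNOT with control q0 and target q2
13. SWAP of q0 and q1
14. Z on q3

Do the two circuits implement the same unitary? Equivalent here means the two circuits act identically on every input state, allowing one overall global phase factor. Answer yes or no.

Yes — the two circuits implement the same unitary up to a global phase.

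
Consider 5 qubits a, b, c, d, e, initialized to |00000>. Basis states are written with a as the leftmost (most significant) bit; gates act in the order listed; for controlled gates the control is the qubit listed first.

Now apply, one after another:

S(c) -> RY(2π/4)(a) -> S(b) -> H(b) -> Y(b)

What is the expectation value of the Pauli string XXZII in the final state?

The observable XXZII averages to -1.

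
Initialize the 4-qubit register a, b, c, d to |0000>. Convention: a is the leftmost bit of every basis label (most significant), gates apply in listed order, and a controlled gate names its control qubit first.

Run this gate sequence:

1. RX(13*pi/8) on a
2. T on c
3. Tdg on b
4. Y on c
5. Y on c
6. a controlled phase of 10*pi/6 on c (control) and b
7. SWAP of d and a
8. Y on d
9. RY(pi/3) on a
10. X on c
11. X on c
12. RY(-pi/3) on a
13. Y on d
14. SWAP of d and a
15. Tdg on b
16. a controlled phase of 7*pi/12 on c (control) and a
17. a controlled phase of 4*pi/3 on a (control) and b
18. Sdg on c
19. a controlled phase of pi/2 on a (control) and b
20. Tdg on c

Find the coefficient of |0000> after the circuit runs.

|0000> carries amplitude -cos(3*pi/16) in the final state. Key observation: gates 7-14 undo each other exactly, leaving only the rest of the circuit to track.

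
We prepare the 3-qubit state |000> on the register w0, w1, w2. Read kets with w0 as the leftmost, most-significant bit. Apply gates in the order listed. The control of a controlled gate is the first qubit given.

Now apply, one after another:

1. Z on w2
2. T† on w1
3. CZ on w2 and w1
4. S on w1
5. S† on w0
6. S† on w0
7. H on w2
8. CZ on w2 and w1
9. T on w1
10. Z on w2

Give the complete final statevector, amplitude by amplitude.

The final amplitudes are sqrt(2)/2 on |000>, -sqrt(2)/2 on |001>, and 0 on every other basis state.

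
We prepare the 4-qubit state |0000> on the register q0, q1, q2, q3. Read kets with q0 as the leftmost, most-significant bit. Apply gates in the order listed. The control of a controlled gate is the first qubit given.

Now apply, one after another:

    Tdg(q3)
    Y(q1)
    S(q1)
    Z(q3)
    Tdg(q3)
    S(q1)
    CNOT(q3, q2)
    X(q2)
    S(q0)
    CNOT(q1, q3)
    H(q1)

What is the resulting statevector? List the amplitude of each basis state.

After the circuit, the state carries amplitude -sqrt(2)*I/2 on |0011>, sqrt(2)*I/2 on |0111>, and 0 on every other basis state.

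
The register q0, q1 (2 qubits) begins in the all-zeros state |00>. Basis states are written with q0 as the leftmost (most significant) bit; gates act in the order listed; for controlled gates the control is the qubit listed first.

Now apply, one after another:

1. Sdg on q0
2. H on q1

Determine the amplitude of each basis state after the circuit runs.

The resulting statevector has amplitude sqrt(2)/2 on |00>, sqrt(2)/2 on |01>, 0 on |10>, 0 on |11>.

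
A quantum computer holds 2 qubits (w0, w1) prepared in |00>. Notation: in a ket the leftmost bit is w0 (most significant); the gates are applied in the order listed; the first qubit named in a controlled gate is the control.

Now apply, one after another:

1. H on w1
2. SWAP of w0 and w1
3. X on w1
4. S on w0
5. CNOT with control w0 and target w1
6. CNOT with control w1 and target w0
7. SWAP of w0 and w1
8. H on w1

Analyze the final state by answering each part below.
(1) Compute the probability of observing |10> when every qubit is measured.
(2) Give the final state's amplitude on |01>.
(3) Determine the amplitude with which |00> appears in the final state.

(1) A full measurement returns |10> with probability 1/4.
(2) The amplitude on |01> is -I/2.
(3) The amplitude on |00> is I/2.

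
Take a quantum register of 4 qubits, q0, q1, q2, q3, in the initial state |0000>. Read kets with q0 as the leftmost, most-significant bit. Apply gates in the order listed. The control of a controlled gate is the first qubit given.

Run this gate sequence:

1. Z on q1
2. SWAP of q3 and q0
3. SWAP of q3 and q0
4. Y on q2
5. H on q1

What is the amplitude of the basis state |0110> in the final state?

|0110> carries amplitude sqrt(2)*I/2 in the final state. Key observation: gates 2-3 undo each other exactly, leaving only the rest of the circuit to track.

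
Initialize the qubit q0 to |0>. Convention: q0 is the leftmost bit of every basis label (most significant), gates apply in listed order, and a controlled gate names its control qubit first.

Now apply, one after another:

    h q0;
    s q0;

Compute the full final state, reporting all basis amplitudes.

After the circuit, the state carries amplitude sqrt(2)/2 on |0>, sqrt(2)*I/2 on |1>.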